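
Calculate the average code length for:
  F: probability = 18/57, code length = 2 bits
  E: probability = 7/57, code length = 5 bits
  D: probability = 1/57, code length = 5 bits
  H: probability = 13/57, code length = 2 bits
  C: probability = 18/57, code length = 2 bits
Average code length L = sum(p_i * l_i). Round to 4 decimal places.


Weighted contributions p_i * l_i:
  F: (18/57) * 2 = 36/57
  E: (7/57) * 5 = 35/57
  D: (1/57) * 5 = 5/57
  H: (13/57) * 2 = 26/57
  C: (18/57) * 2 = 36/57
Sum = (36 + 35 + 5 + 26 + 36)/57 = 138/57

L = 138/57 = 2.4211 bits/symbol


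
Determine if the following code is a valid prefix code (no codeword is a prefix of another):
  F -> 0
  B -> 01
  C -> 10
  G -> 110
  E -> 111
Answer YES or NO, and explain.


Checking each pair (does one codeword prefix another?):
  F='0' vs B='01': prefix -- VIOLATION

NO -- this is NOT a valid prefix code. F (0) is a prefix of B (01).


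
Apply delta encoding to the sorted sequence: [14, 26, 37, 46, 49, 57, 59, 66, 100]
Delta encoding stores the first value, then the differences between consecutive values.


First value: 14
Deltas:
  26 - 14 = 12
  37 - 26 = 11
  46 - 37 = 9
  49 - 46 = 3
  57 - 49 = 8
  59 - 57 = 2
  66 - 59 = 7
  100 - 66 = 34


Delta encoded: [14, 12, 11, 9, 3, 8, 2, 7, 34]


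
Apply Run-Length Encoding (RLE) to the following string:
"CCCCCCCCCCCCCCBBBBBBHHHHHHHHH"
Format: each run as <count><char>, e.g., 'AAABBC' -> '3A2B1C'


Scanning runs left to right:
  i=0: run of 'C' x 14 -> '14C'
  i=14: run of 'B' x 6 -> '6B'
  i=20: run of 'H' x 9 -> '9H'

RLE = 14C6B9H


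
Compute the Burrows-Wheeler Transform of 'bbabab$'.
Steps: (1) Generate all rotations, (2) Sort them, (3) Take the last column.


Rotations (sorted):
  0: $bbabab -> last char: b
  1: ab$bbab -> last char: b
  2: abab$bb -> last char: b
  3: b$bbaba -> last char: a
  4: bab$bba -> last char: a
  5: babab$b -> last char: b
  6: bbabab$ -> last char: $


BWT = bbbaab$


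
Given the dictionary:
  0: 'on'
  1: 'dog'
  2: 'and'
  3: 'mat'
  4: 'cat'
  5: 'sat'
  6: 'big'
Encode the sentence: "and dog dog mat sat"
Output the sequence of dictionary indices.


Look up each word in the dictionary:
  'and' -> 2
  'dog' -> 1
  'dog' -> 1
  'mat' -> 3
  'sat' -> 5

Encoded: [2, 1, 1, 3, 5]


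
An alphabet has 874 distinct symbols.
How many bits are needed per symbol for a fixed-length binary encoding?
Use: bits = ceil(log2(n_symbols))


log2(874) = 9.7715
Bracket: 2^9 = 512 < 874 <= 2^10 = 1024
So ceil(log2(874)) = 10

bits = ceil(log2(874)) = ceil(9.7715) = 10 bits


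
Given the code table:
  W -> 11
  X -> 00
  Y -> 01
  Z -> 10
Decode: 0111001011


Decoding:
01 -> Y
11 -> W
00 -> X
10 -> Z
11 -> W


Result: YWXZW


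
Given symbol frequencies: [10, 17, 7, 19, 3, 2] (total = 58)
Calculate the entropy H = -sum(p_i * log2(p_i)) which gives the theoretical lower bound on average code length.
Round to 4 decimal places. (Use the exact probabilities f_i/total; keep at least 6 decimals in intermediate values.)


Per-symbol terms -p_i * log2(p_i) with p_i = f_i/58:
  p = 10/58 = 0.172414: log2(p) = -2.536053, -p*log2(p) = 0.437251
  p = 17/58 = 0.293103: log2(p) = -1.770518, -p*log2(p) = 0.518945
  p = 7/58 = 0.120690: log2(p) = -3.050626, -p*log2(p) = 0.368179
  p = 19/58 = 0.327586: log2(p) = -1.610053, -p*log2(p) = 0.527431
  p = 3/58 = 0.051724: log2(p) = -4.273018, -p*log2(p) = 0.221018
  p = 2/58 = 0.034483: log2(p) = -4.857981, -p*log2(p) = 0.167517
H = 0.437251 + 0.518945 + 0.368179 + 0.527431 + 0.221018 + 0.167517 = 2.240341

H = 2.2403 bits/symbol


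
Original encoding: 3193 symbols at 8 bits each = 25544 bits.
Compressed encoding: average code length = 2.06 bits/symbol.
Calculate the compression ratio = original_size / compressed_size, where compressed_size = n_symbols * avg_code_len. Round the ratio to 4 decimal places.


original_size = n_symbols * orig_bits = 3193 * 8 = 25544 bits
compressed_size = n_symbols * avg_code_len = 3193 * 2.06 = 6577.58 bits
ratio = original_size / compressed_size = 25544 / 6577.58 = 3.8835

Compression ratio = 3.8835


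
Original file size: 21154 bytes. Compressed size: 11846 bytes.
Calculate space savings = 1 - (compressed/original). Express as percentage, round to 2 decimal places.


ratio = compressed/original = 11846/21154 = 0.559989
savings = 1 - ratio = 1 - 0.559989 = 0.440011
as a percentage: 0.440011 * 100 = 44.0%

Space savings = 1 - 11846/21154 = 44.0%


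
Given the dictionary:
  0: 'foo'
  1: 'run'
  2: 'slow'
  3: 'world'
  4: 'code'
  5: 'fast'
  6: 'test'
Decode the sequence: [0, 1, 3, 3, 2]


Look up each index in the dictionary:
  0 -> 'foo'
  1 -> 'run'
  3 -> 'world'
  3 -> 'world'
  2 -> 'slow'

Decoded: "foo run world world slow"


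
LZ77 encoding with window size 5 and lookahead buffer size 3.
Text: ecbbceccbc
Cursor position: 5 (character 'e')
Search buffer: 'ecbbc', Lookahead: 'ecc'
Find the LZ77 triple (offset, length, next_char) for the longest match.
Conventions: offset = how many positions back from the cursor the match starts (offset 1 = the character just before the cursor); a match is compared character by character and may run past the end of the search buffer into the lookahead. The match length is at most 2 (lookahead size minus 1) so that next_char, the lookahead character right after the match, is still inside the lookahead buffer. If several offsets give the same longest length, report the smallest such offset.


Try each offset into the search buffer:
  offset=1 (pos 4, char 'c'): match length 0
  offset=2 (pos 3, char 'b'): match length 0
  offset=3 (pos 2, char 'b'): match length 0
  offset=4 (pos 1, char 'c'): match length 0
  offset=5 (pos 0, char 'e'): match length 2
Longest match has length 2 at offset 5.
next_char = character at position 5 + 2 = 7 -> 'c'

Best match: offset=5, length=2 (matching 'ec' starting at position 0)
LZ77 triple: (5, 2, 'c')


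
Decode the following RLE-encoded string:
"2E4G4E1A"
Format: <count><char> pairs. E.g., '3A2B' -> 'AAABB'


Expanding each <count><char> pair:
  2E -> 'EE'
  4G -> 'GGGG'
  4E -> 'EEEE'
  1A -> 'A'

Decoded = EEGGGGEEEEA


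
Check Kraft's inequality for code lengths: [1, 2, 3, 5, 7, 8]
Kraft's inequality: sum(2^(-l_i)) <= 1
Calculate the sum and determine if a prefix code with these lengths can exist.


Sum = 2^(-1) + 2^(-2) + 2^(-3) + 2^(-5) + 2^(-7) + 2^(-8)
    = 0.5 + 0.25 + 0.125 + 0.03125 + 0.0078125 + 0.00390625
    = 235/256 = 0.91796875
Since 0.91796875 <= 1, Kraft's inequality IS satisfied.
A prefix code with these lengths CAN exist.

Kraft sum = 0.91796875. Satisfied.


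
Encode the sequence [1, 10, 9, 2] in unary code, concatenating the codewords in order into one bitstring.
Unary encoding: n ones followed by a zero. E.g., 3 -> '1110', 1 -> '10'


Encode each number as n ones followed by a terminating 0:
  1 -> 10 (2 bits)
  10 -> 11111111110 (11 bits)
  9 -> 1111111110 (10 bits)
  2 -> 110 (3 bits)
Total length = 2 + 11 + 10 + 3 = 26 bits.

Unary([1, 10, 9, 2]) = 10111111111101111111110110 (26 bits)


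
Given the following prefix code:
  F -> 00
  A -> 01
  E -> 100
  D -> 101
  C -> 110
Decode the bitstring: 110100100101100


Decoding step by step:
Bits 110 -> C
Bits 100 -> E
Bits 100 -> E
Bits 101 -> D
Bits 100 -> E


Decoded message: CEEDE


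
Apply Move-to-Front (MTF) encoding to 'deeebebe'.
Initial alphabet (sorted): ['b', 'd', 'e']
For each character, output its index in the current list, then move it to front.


MTF encoding:
'd': index 1 in ['b', 'd', 'e'] -> ['d', 'b', 'e']
'e': index 2 in ['d', 'b', 'e'] -> ['e', 'd', 'b']
'e': index 0 in ['e', 'd', 'b'] -> ['e', 'd', 'b']
'e': index 0 in ['e', 'd', 'b'] -> ['e', 'd', 'b']
'b': index 2 in ['e', 'd', 'b'] -> ['b', 'e', 'd']
'e': index 1 in ['b', 'e', 'd'] -> ['e', 'b', 'd']
'b': index 1 in ['e', 'b', 'd'] -> ['b', 'e', 'd']
'e': index 1 in ['b', 'e', 'd'] -> ['e', 'b', 'd']


Output: [1, 2, 0, 0, 2, 1, 1, 1]


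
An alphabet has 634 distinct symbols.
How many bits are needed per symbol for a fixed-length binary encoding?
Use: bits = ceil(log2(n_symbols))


log2(634) = 9.3083
Bracket: 2^9 = 512 < 634 <= 2^10 = 1024
So ceil(log2(634)) = 10

bits = ceil(log2(634)) = ceil(9.3083) = 10 bits


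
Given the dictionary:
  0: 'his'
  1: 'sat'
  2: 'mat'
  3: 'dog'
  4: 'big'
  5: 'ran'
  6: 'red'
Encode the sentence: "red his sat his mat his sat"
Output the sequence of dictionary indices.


Look up each word in the dictionary:
  'red' -> 6
  'his' -> 0
  'sat' -> 1
  'his' -> 0
  'mat' -> 2
  'his' -> 0
  'sat' -> 1

Encoded: [6, 0, 1, 0, 2, 0, 1]


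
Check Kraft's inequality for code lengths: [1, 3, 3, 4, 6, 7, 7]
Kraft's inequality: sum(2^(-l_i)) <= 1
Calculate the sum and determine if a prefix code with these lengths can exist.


Sum = 2^(-1) + 2^(-3) + 2^(-3) + 2^(-4) + 2^(-6) + 2^(-7) + 2^(-7)
    = 0.5 + 0.125 + 0.125 + 0.0625 + 0.015625 + 0.0078125 + 0.0078125
    = 108/128 = 0.84375
Since 0.84375 <= 1, Kraft's inequality IS satisfied.
A prefix code with these lengths CAN exist.

Kraft sum = 0.84375. Satisfied.


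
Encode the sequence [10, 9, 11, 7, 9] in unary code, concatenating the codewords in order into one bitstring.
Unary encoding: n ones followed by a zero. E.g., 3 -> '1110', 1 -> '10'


Encode each number as n ones followed by a terminating 0:
  10 -> 11111111110 (11 bits)
  9 -> 1111111110 (10 bits)
  11 -> 111111111110 (12 bits)
  7 -> 11111110 (8 bits)
  9 -> 1111111110 (10 bits)
Total length = 11 + 10 + 12 + 8 + 10 = 51 bits.

Unary([10, 9, 11, 7, 9]) = 111111111101111111110111111111110111111101111111110 (51 bits)


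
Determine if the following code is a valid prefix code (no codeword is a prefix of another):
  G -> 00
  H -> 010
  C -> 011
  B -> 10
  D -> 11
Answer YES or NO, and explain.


Checking each pair (does one codeword prefix another?):
  G='00' vs H='010': no prefix
  G='00' vs C='011': no prefix
  G='00' vs B='10': no prefix
  G='00' vs D='11': no prefix
  H='010' vs G='00': no prefix
  H='010' vs C='011': no prefix
  H='010' vs B='10': no prefix
  H='010' vs D='11': no prefix
  C='011' vs G='00': no prefix
  C='011' vs H='010': no prefix
  C='011' vs B='10': no prefix
  C='011' vs D='11': no prefix
  B='10' vs G='00': no prefix
  B='10' vs H='010': no prefix
  B='10' vs C='011': no prefix
  B='10' vs D='11': no prefix
  D='11' vs G='00': no prefix
  D='11' vs H='010': no prefix
  D='11' vs C='011': no prefix
  D='11' vs B='10': no prefix
No violation found over all pairs.

YES -- this is a valid prefix code. No codeword is a prefix of any other codeword.


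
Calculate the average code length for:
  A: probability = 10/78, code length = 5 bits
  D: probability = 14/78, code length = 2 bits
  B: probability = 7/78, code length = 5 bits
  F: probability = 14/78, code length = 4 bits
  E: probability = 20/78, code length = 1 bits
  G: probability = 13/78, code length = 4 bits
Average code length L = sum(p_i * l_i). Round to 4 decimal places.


Weighted contributions p_i * l_i:
  A: (10/78) * 5 = 50/78
  D: (14/78) * 2 = 28/78
  B: (7/78) * 5 = 35/78
  F: (14/78) * 4 = 56/78
  E: (20/78) * 1 = 20/78
  G: (13/78) * 4 = 52/78
Sum = (50 + 28 + 35 + 56 + 20 + 52)/78 = 241/78

L = 241/78 = 3.0897 bits/symbol


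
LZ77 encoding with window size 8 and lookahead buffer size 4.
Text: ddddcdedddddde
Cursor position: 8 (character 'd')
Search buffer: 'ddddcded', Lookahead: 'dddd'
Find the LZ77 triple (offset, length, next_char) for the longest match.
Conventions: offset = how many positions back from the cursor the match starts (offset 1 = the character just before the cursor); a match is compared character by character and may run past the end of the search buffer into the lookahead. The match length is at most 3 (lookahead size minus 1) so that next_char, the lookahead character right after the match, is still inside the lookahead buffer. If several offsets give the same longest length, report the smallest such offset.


Try each offset into the search buffer:
  offset=1 (pos 7, char 'd'): match length 3
  offset=2 (pos 6, char 'e'): match length 0
  offset=3 (pos 5, char 'd'): match length 1
  offset=4 (pos 4, char 'c'): match length 0
  offset=5 (pos 3, char 'd'): match length 1
  offset=6 (pos 2, char 'd'): match length 2
  offset=7 (pos 1, char 'd'): match length 3
  offset=8 (pos 0, char 'd'): match length 3
Longest match has length 3, found at offsets 1, 7, 8; take the smallest, offset 1.
next_char = character at position 8 + 3 = 11 -> 'd'

Best match: offset=1, length=3 (matching 'ddd' starting at position 7)
LZ77 triple: (1, 3, 'd')


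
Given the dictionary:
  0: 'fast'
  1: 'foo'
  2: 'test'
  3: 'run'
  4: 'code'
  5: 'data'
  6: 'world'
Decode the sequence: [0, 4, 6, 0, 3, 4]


Look up each index in the dictionary:
  0 -> 'fast'
  4 -> 'code'
  6 -> 'world'
  0 -> 'fast'
  3 -> 'run'
  4 -> 'code'

Decoded: "fast code world fast run code"


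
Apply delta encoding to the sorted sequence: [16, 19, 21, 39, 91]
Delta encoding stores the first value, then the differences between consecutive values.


First value: 16
Deltas:
  19 - 16 = 3
  21 - 19 = 2
  39 - 21 = 18
  91 - 39 = 52


Delta encoded: [16, 3, 2, 18, 52]


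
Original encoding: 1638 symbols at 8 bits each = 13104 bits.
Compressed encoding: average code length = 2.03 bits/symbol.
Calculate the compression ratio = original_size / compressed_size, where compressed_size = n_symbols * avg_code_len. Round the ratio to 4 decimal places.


original_size = n_symbols * orig_bits = 1638 * 8 = 13104 bits
compressed_size = n_symbols * avg_code_len = 1638 * 2.03 = 3325.14 bits
ratio = original_size / compressed_size = 13104 / 3325.14 = 3.9409

Compression ratio = 3.9409


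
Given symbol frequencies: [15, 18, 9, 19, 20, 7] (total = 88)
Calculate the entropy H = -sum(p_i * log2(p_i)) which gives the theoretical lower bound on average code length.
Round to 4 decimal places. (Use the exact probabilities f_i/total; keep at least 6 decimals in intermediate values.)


Per-symbol terms -p_i * log2(p_i) with p_i = f_i/88:
  p = 15/88 = 0.170455: log2(p) = -2.552541, -p*log2(p) = 0.435092
  p = 18/88 = 0.204545: log2(p) = -2.289507, -p*log2(p) = 0.468308
  p = 9/88 = 0.102273: log2(p) = -3.289507, -p*log2(p) = 0.336427
  p = 19/88 = 0.215909: log2(p) = -2.211504, -p*log2(p) = 0.477484
  p = 20/88 = 0.227273: log2(p) = -2.137504, -p*log2(p) = 0.485796
  p = 7/88 = 0.079545: log2(p) = -3.652077, -p*log2(p) = 0.290506
H = 0.435092 + 0.468308 + 0.336427 + 0.477484 + 0.485796 + 0.290506 = 2.493613

H = 2.4936 bits/symbol


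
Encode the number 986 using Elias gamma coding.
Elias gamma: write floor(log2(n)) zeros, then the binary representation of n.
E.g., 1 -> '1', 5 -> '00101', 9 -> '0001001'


num_bits = floor(log2(986)) + 1 = 10
leading_zeros = num_bits - 1 = 9
binary(986) = 1111011010

Elias gamma(986) = '000000000' + '1111011010' = 0000000001111011010 (19 bits)


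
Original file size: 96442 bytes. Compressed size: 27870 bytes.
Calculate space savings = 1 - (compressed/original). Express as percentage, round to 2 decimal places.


ratio = compressed/original = 27870/96442 = 0.288982
savings = 1 - ratio = 1 - 0.288982 = 0.711018
as a percentage: 0.711018 * 100 = 71.1%

Space savings = 1 - 27870/96442 = 71.1%


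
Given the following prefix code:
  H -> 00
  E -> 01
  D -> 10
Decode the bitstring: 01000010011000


Decoding step by step:
Bits 01 -> E
Bits 00 -> H
Bits 00 -> H
Bits 10 -> D
Bits 01 -> E
Bits 10 -> D
Bits 00 -> H


Decoded message: EHHDEDH


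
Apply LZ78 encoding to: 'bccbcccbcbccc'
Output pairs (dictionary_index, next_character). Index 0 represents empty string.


LZ78 encoding steps:
Dictionary: {0: ''}
Step 1: w='' (idx 0), next='b' -> output (0, 'b'), add 'b' as idx 1
Step 2: w='' (idx 0), next='c' -> output (0, 'c'), add 'c' as idx 2
Step 3: w='c' (idx 2), next='b' -> output (2, 'b'), add 'cb' as idx 3
Step 4: w='c' (idx 2), next='c' -> output (2, 'c'), add 'cc' as idx 4
Step 5: w='cb' (idx 3), next='c' -> output (3, 'c'), add 'cbc' as idx 5
Step 6: w='b' (idx 1), next='c' -> output (1, 'c'), add 'bc' as idx 6
Step 7: w='cc' (idx 4), end of input -> output (4, '')


Encoded: [(0, 'b'), (0, 'c'), (2, 'b'), (2, 'c'), (3, 'c'), (1, 'c'), (4, '')]


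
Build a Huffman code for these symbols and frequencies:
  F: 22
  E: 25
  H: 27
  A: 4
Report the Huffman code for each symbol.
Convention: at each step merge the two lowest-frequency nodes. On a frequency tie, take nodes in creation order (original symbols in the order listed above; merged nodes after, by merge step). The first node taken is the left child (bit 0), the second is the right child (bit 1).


Huffman tree construction:
Step 1: Merge A(4) + F(22) = 26
Step 2: Merge E(25) + (A+F)(26) = 51
Step 3: Merge H(27) + (E+(A+F))(51) = 78
Read each symbol's code off the tree from the root (left child = 0, right child = 1).

Codes:
  F: 111 (length 3)
  E: 10 (length 2)
  H: 0 (length 1)
  A: 110 (length 3)
Average code length: 155/78 = 1.9872 bits/symbol


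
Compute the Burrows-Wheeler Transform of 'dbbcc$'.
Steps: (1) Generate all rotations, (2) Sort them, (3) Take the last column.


Rotations (sorted):
  0: $dbbcc -> last char: c
  1: bbcc$d -> last char: d
  2: bcc$db -> last char: b
  3: c$dbbc -> last char: c
  4: cc$dbb -> last char: b
  5: dbbcc$ -> last char: $


BWT = cdbcb$


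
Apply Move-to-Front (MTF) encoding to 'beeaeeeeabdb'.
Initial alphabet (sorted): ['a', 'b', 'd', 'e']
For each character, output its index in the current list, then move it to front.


MTF encoding:
'b': index 1 in ['a', 'b', 'd', 'e'] -> ['b', 'a', 'd', 'e']
'e': index 3 in ['b', 'a', 'd', 'e'] -> ['e', 'b', 'a', 'd']
'e': index 0 in ['e', 'b', 'a', 'd'] -> ['e', 'b', 'a', 'd']
'a': index 2 in ['e', 'b', 'a', 'd'] -> ['a', 'e', 'b', 'd']
'e': index 1 in ['a', 'e', 'b', 'd'] -> ['e', 'a', 'b', 'd']
'e': index 0 in ['e', 'a', 'b', 'd'] -> ['e', 'a', 'b', 'd']
'e': index 0 in ['e', 'a', 'b', 'd'] -> ['e', 'a', 'b', 'd']
'e': index 0 in ['e', 'a', 'b', 'd'] -> ['e', 'a', 'b', 'd']
'a': index 1 in ['e', 'a', 'b', 'd'] -> ['a', 'e', 'b', 'd']
'b': index 2 in ['a', 'e', 'b', 'd'] -> ['b', 'a', 'e', 'd']
'd': index 3 in ['b', 'a', 'e', 'd'] -> ['d', 'b', 'a', 'e']
'b': index 1 in ['d', 'b', 'a', 'e'] -> ['b', 'd', 'a', 'e']


Output: [1, 3, 0, 2, 1, 0, 0, 0, 1, 2, 3, 1]


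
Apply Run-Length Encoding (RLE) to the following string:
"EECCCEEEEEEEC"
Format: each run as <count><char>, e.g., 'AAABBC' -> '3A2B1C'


Scanning runs left to right:
  i=0: run of 'E' x 2 -> '2E'
  i=2: run of 'C' x 3 -> '3C'
  i=5: run of 'E' x 7 -> '7E'
  i=12: run of 'C' x 1 -> '1C'

RLE = 2E3C7E1C


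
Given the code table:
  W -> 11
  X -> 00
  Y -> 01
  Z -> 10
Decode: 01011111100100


Decoding:
01 -> Y
01 -> Y
11 -> W
11 -> W
10 -> Z
01 -> Y
00 -> X


Result: YYWWZYX


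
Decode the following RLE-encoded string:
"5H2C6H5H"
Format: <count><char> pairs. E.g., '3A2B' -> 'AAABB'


Expanding each <count><char> pair:
  5H -> 'HHHHH'
  2C -> 'CC'
  6H -> 'HHHHHH'
  5H -> 'HHHHH'

Decoded = HHHHHCCHHHHHHHHHHH


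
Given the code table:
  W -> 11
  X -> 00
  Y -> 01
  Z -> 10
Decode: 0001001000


Decoding:
00 -> X
01 -> Y
00 -> X
10 -> Z
00 -> X


Result: XYXZX


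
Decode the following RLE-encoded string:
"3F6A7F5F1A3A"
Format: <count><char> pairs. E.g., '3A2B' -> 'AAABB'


Expanding each <count><char> pair:
  3F -> 'FFF'
  6A -> 'AAAAAA'
  7F -> 'FFFFFFF'
  5F -> 'FFFFF'
  1A -> 'A'
  3A -> 'AAA'

Decoded = FFFAAAAAAFFFFFFFFFFFFAAAA


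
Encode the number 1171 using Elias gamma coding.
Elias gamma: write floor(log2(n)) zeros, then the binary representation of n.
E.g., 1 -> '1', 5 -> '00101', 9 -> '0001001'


num_bits = floor(log2(1171)) + 1 = 11
leading_zeros = num_bits - 1 = 10
binary(1171) = 10010010011

Elias gamma(1171) = '0000000000' + '10010010011' = 000000000010010010011 (21 bits)


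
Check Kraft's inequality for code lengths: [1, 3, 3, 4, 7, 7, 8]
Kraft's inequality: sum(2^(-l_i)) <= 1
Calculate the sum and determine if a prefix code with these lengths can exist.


Sum = 2^(-1) + 2^(-3) + 2^(-3) + 2^(-4) + 2^(-7) + 2^(-7) + 2^(-8)
    = 0.5 + 0.125 + 0.125 + 0.0625 + 0.0078125 + 0.0078125 + 0.00390625
    = 213/256 = 0.83203125
Since 0.83203125 <= 1, Kraft's inequality IS satisfied.
A prefix code with these lengths CAN exist.

Kraft sum = 0.83203125. Satisfied.


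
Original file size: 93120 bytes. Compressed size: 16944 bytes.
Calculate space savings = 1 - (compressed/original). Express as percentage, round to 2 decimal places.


ratio = compressed/original = 16944/93120 = 0.181959
savings = 1 - ratio = 1 - 0.181959 = 0.818041
as a percentage: 0.818041 * 100 = 81.8%

Space savings = 1 - 16944/93120 = 81.8%


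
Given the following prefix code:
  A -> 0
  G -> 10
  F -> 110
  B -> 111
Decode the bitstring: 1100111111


Decoding step by step:
Bits 110 -> F
Bits 0 -> A
Bits 111 -> B
Bits 111 -> B


Decoded message: FABB


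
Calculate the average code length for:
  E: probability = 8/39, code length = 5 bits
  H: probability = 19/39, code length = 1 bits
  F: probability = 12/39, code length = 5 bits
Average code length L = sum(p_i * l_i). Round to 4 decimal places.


Weighted contributions p_i * l_i:
  E: (8/39) * 5 = 40/39
  H: (19/39) * 1 = 19/39
  F: (12/39) * 5 = 60/39
Sum = (40 + 19 + 60)/39 = 119/39

L = 119/39 = 3.0513 bits/symbol


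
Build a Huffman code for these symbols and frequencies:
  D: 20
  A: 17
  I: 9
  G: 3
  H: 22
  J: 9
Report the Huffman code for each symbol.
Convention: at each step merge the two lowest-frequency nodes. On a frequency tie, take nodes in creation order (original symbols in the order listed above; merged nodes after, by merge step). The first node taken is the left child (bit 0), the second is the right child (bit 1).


Huffman tree construction:
Step 1: Merge G(3) + I(9) = 12
Step 2: Merge J(9) + (G+I)(12) = 21
Step 3: Merge A(17) + D(20) = 37
Step 4: Merge (J+(G+I))(21) + H(22) = 43
Step 5: Merge (A+D)(37) + ((J+(G+I))+H)(43) = 80
Read each symbol's code off the tree from the root (left child = 0, right child = 1).

Codes:
  D: 01 (length 2)
  A: 00 (length 2)
  I: 1011 (length 4)
  G: 1010 (length 4)
  H: 11 (length 2)
  J: 100 (length 3)
Average code length: 193/80 = 2.4125 bits/symbol


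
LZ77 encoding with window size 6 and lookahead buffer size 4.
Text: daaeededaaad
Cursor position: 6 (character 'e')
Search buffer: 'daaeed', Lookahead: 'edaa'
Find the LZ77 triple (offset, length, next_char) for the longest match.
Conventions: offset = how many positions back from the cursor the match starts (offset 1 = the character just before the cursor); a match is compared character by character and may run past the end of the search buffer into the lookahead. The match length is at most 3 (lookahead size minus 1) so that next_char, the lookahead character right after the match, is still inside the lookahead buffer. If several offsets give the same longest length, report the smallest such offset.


Try each offset into the search buffer:
  offset=1 (pos 5, char 'd'): match length 0
  offset=2 (pos 4, char 'e'): match length 2
  offset=3 (pos 3, char 'e'): match length 1
  offset=4 (pos 2, char 'a'): match length 0
  offset=5 (pos 1, char 'a'): match length 0
  offset=6 (pos 0, char 'd'): match length 0
Longest match has length 2 at offset 2.
next_char = character at position 6 + 2 = 8 -> 'a'

Best match: offset=2, length=2 (matching 'ed' starting at position 4)
LZ77 triple: (2, 2, 'a')


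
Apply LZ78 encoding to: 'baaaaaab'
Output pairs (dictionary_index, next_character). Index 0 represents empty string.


LZ78 encoding steps:
Dictionary: {0: ''}
Step 1: w='' (idx 0), next='b' -> output (0, 'b'), add 'b' as idx 1
Step 2: w='' (idx 0), next='a' -> output (0, 'a'), add 'a' as idx 2
Step 3: w='a' (idx 2), next='a' -> output (2, 'a'), add 'aa' as idx 3
Step 4: w='aa' (idx 3), next='a' -> output (3, 'a'), add 'aaa' as idx 4
Step 5: w='b' (idx 1), end of input -> output (1, '')


Encoded: [(0, 'b'), (0, 'a'), (2, 'a'), (3, 'a'), (1, '')]


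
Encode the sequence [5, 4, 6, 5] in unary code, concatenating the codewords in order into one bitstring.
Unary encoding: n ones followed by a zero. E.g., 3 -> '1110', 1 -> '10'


Encode each number as n ones followed by a terminating 0:
  5 -> 111110 (6 bits)
  4 -> 11110 (5 bits)
  6 -> 1111110 (7 bits)
  5 -> 111110 (6 bits)
Total length = 6 + 5 + 7 + 6 = 24 bits.

Unary([5, 4, 6, 5]) = 111110111101111110111110 (24 bits)


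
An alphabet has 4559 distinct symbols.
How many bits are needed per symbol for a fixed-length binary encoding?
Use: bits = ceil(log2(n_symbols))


log2(4559) = 12.1545
Bracket: 2^12 = 4096 < 4559 <= 2^13 = 8192
So ceil(log2(4559)) = 13

bits = ceil(log2(4559)) = ceil(12.1545) = 13 bits


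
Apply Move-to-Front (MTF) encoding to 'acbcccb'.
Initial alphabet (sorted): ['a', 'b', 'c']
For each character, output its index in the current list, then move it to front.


MTF encoding:
'a': index 0 in ['a', 'b', 'c'] -> ['a', 'b', 'c']
'c': index 2 in ['a', 'b', 'c'] -> ['c', 'a', 'b']
'b': index 2 in ['c', 'a', 'b'] -> ['b', 'c', 'a']
'c': index 1 in ['b', 'c', 'a'] -> ['c', 'b', 'a']
'c': index 0 in ['c', 'b', 'a'] -> ['c', 'b', 'a']
'c': index 0 in ['c', 'b', 'a'] -> ['c', 'b', 'a']
'b': index 1 in ['c', 'b', 'a'] -> ['b', 'c', 'a']


Output: [0, 2, 2, 1, 0, 0, 1]


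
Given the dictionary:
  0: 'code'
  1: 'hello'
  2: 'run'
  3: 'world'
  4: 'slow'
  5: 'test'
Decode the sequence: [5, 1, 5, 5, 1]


Look up each index in the dictionary:
  5 -> 'test'
  1 -> 'hello'
  5 -> 'test'
  5 -> 'test'
  1 -> 'hello'

Decoded: "test hello test test hello"


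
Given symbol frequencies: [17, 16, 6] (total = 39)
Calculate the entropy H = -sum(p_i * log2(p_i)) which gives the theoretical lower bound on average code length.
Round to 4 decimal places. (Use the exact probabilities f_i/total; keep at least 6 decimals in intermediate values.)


Per-symbol terms -p_i * log2(p_i) with p_i = f_i/39:
  p = 17/39 = 0.435897: log2(p) = -1.197939, -p*log2(p) = 0.522179
  p = 16/39 = 0.410256: log2(p) = -1.285402, -p*log2(p) = 0.527345
  p = 6/39 = 0.153846: log2(p) = -2.700440, -p*log2(p) = 0.415452
H = 0.522179 + 0.527345 + 0.415452 = 1.464976

H = 1.465 bits/symbol


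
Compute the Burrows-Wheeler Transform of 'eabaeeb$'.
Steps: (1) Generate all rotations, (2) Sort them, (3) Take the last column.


Rotations (sorted):
  0: $eabaeeb -> last char: b
  1: abaeeb$e -> last char: e
  2: aeeb$eab -> last char: b
  3: b$eabaee -> last char: e
  4: baeeb$ea -> last char: a
  5: eabaeeb$ -> last char: $
  6: eb$eabae -> last char: e
  7: eeb$eaba -> last char: a


BWT = bebea$ea


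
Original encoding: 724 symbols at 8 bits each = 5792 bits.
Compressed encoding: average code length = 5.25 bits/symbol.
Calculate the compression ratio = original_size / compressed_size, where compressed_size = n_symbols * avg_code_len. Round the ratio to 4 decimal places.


original_size = n_symbols * orig_bits = 724 * 8 = 5792 bits
compressed_size = n_symbols * avg_code_len = 724 * 5.25 = 3801.0 bits
ratio = original_size / compressed_size = 5792 / 3801.0 = 1.5238

Compression ratio = 1.5238


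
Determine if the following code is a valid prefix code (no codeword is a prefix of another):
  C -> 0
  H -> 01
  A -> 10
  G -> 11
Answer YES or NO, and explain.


Checking each pair (does one codeword prefix another?):
  C='0' vs H='01': prefix -- VIOLATION

NO -- this is NOT a valid prefix code. C (0) is a prefix of H (01).


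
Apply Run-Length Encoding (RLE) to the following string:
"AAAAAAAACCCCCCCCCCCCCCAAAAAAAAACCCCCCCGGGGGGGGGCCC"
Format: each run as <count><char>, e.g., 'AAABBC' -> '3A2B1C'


Scanning runs left to right:
  i=0: run of 'A' x 8 -> '8A'
  i=8: run of 'C' x 14 -> '14C'
  i=22: run of 'A' x 9 -> '9A'
  i=31: run of 'C' x 7 -> '7C'
  i=38: run of 'G' x 9 -> '9G'
  i=47: run of 'C' x 3 -> '3C'

RLE = 8A14C9A7C9G3C


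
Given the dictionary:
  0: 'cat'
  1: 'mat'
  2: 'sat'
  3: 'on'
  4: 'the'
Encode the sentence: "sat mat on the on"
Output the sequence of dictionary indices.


Look up each word in the dictionary:
  'sat' -> 2
  'mat' -> 1
  'on' -> 3
  'the' -> 4
  'on' -> 3

Encoded: [2, 1, 3, 4, 3]


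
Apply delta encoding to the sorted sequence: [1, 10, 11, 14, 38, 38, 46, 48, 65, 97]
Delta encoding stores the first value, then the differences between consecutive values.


First value: 1
Deltas:
  10 - 1 = 9
  11 - 10 = 1
  14 - 11 = 3
  38 - 14 = 24
  38 - 38 = 0
  46 - 38 = 8
  48 - 46 = 2
  65 - 48 = 17
  97 - 65 = 32


Delta encoded: [1, 9, 1, 3, 24, 0, 8, 2, 17, 32]


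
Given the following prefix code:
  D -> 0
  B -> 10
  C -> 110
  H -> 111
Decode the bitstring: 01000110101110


Decoding step by step:
Bits 0 -> D
Bits 10 -> B
Bits 0 -> D
Bits 0 -> D
Bits 110 -> C
Bits 10 -> B
Bits 111 -> H
Bits 0 -> D


Decoded message: DBDDCBHD


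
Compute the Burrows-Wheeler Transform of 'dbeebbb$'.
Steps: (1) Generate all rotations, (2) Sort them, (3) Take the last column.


Rotations (sorted):
  0: $dbeebbb -> last char: b
  1: b$dbeebb -> last char: b
  2: bb$dbeeb -> last char: b
  3: bbb$dbee -> last char: e
  4: beebbb$d -> last char: d
  5: dbeebbb$ -> last char: $
  6: ebbb$dbe -> last char: e
  7: eebbb$db -> last char: b


BWT = bbbed$eb


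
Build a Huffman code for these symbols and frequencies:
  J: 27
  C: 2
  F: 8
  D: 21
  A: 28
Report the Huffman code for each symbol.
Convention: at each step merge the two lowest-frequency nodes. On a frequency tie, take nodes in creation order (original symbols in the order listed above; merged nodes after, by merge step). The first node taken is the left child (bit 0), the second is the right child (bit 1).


Huffman tree construction:
Step 1: Merge C(2) + F(8) = 10
Step 2: Merge (C+F)(10) + D(21) = 31
Step 3: Merge J(27) + A(28) = 55
Step 4: Merge ((C+F)+D)(31) + (J+A)(55) = 86
Read each symbol's code off the tree from the root (left child = 0, right child = 1).

Codes:
  J: 10 (length 2)
  C: 000 (length 3)
  F: 001 (length 3)
  D: 01 (length 2)
  A: 11 (length 2)
Average code length: 182/86 = 2.1163 bits/symbol


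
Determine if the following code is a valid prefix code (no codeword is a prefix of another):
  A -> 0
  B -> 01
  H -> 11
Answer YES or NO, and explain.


Checking each pair (does one codeword prefix another?):
  A='0' vs B='01': prefix -- VIOLATION

NO -- this is NOT a valid prefix code. A (0) is a prefix of B (01).


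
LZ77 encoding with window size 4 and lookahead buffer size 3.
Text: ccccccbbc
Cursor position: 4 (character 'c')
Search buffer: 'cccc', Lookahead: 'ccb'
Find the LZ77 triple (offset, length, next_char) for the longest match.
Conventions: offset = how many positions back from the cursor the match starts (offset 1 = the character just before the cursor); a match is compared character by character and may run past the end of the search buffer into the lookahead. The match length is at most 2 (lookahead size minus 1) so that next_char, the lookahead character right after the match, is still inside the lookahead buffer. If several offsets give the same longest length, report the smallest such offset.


Try each offset into the search buffer:
  offset=1 (pos 3, char 'c'): match length 2
  offset=2 (pos 2, char 'c'): match length 2
  offset=3 (pos 1, char 'c'): match length 2
  offset=4 (pos 0, char 'c'): match length 2
Longest match has length 2, found at offsets 1, 2, 3, 4; take the smallest, offset 1.
next_char = character at position 4 + 2 = 6 -> 'b'

Best match: offset=1, length=2 (matching 'cc' starting at position 3)
LZ77 triple: (1, 2, 'b')


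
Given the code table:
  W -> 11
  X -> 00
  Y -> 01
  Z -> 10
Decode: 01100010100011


Decoding:
01 -> Y
10 -> Z
00 -> X
10 -> Z
10 -> Z
00 -> X
11 -> W


Result: YZXZZXW


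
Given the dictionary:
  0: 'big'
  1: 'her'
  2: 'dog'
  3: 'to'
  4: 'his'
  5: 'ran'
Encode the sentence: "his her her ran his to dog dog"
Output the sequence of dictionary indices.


Look up each word in the dictionary:
  'his' -> 4
  'her' -> 1
  'her' -> 1
  'ran' -> 5
  'his' -> 4
  'to' -> 3
  'dog' -> 2
  'dog' -> 2

Encoded: [4, 1, 1, 5, 4, 3, 2, 2]


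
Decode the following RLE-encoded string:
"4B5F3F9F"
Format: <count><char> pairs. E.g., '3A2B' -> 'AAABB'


Expanding each <count><char> pair:
  4B -> 'BBBB'
  5F -> 'FFFFF'
  3F -> 'FFF'
  9F -> 'FFFFFFFFF'

Decoded = BBBBFFFFFFFFFFFFFFFFF


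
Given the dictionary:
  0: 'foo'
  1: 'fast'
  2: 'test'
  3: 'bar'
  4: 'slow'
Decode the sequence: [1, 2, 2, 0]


Look up each index in the dictionary:
  1 -> 'fast'
  2 -> 'test'
  2 -> 'test'
  0 -> 'foo'

Decoded: "fast test test foo"


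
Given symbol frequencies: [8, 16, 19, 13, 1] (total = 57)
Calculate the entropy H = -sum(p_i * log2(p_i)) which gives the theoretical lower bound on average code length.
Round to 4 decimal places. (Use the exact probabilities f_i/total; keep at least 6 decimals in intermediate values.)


Per-symbol terms -p_i * log2(p_i) with p_i = f_i/57:
  p = 8/57 = 0.140351: log2(p) = -2.832890, -p*log2(p) = 0.397599
  p = 16/57 = 0.280702: log2(p) = -1.832890, -p*log2(p) = 0.514495
  p = 19/57 = 0.333333: log2(p) = -1.584963, -p*log2(p) = 0.528321
  p = 13/57 = 0.228070: log2(p) = -2.132450, -p*log2(p) = 0.486348
  p = 1/57 = 0.017544: log2(p) = -5.832890, -p*log2(p) = 0.102331
H = 0.397599 + 0.514495 + 0.528321 + 0.486348 + 0.102331 = 2.029094

H = 2.0291 bits/symbol


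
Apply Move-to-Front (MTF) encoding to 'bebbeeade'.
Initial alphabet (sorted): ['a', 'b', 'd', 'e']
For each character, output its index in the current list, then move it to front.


MTF encoding:
'b': index 1 in ['a', 'b', 'd', 'e'] -> ['b', 'a', 'd', 'e']
'e': index 3 in ['b', 'a', 'd', 'e'] -> ['e', 'b', 'a', 'd']
'b': index 1 in ['e', 'b', 'a', 'd'] -> ['b', 'e', 'a', 'd']
'b': index 0 in ['b', 'e', 'a', 'd'] -> ['b', 'e', 'a', 'd']
'e': index 1 in ['b', 'e', 'a', 'd'] -> ['e', 'b', 'a', 'd']
'e': index 0 in ['e', 'b', 'a', 'd'] -> ['e', 'b', 'a', 'd']
'a': index 2 in ['e', 'b', 'a', 'd'] -> ['a', 'e', 'b', 'd']
'd': index 3 in ['a', 'e', 'b', 'd'] -> ['d', 'a', 'e', 'b']
'e': index 2 in ['d', 'a', 'e', 'b'] -> ['e', 'd', 'a', 'b']


Output: [1, 3, 1, 0, 1, 0, 2, 3, 2]


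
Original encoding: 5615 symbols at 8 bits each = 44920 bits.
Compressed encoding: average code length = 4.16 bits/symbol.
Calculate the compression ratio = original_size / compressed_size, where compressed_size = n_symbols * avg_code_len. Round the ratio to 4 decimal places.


original_size = n_symbols * orig_bits = 5615 * 8 = 44920 bits
compressed_size = n_symbols * avg_code_len = 5615 * 4.16 = 23358.4 bits
ratio = original_size / compressed_size = 44920 / 23358.4 = 1.9231

Compression ratio = 1.9231


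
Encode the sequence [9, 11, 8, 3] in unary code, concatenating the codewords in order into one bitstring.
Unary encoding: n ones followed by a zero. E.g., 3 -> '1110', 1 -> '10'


Encode each number as n ones followed by a terminating 0:
  9 -> 1111111110 (10 bits)
  11 -> 111111111110 (12 bits)
  8 -> 111111110 (9 bits)
  3 -> 1110 (4 bits)
Total length = 10 + 12 + 9 + 4 = 35 bits.

Unary([9, 11, 8, 3]) = 11111111101111111111101111111101110 (35 bits)


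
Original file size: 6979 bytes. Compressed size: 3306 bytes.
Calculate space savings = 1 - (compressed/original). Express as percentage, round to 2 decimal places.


ratio = compressed/original = 3306/6979 = 0.473707
savings = 1 - ratio = 1 - 0.473707 = 0.526293
as a percentage: 0.526293 * 100 = 52.63%

Space savings = 1 - 3306/6979 = 52.63%


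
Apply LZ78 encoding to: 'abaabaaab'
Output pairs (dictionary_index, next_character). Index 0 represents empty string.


LZ78 encoding steps:
Dictionary: {0: ''}
Step 1: w='' (idx 0), next='a' -> output (0, 'a'), add 'a' as idx 1
Step 2: w='' (idx 0), next='b' -> output (0, 'b'), add 'b' as idx 2
Step 3: w='a' (idx 1), next='a' -> output (1, 'a'), add 'aa' as idx 3
Step 4: w='b' (idx 2), next='a' -> output (2, 'a'), add 'ba' as idx 4
Step 5: w='aa' (idx 3), next='b' -> output (3, 'b'), add 'aab' as idx 5


Encoded: [(0, 'a'), (0, 'b'), (1, 'a'), (2, 'a'), (3, 'b')]


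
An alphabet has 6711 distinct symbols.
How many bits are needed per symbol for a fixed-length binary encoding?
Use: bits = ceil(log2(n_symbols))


log2(6711) = 12.7123
Bracket: 2^12 = 4096 < 6711 <= 2^13 = 8192
So ceil(log2(6711)) = 13

bits = ceil(log2(6711)) = ceil(12.7123) = 13 bits


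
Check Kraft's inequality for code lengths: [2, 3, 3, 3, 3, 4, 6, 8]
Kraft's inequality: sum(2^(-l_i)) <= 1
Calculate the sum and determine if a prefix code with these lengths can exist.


Sum = 2^(-2) + 2^(-3) + 2^(-3) + 2^(-3) + 2^(-3) + 2^(-4) + 2^(-6) + 2^(-8)
    = 0.25 + 0.125 + 0.125 + 0.125 + 0.125 + 0.0625 + 0.015625 + 0.00390625
    = 213/256 = 0.83203125
Since 0.83203125 <= 1, Kraft's inequality IS satisfied.
A prefix code with these lengths CAN exist.

Kraft sum = 0.83203125. Satisfied.


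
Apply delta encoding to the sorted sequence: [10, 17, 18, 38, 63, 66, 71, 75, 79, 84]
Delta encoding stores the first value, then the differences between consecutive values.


First value: 10
Deltas:
  17 - 10 = 7
  18 - 17 = 1
  38 - 18 = 20
  63 - 38 = 25
  66 - 63 = 3
  71 - 66 = 5
  75 - 71 = 4
  79 - 75 = 4
  84 - 79 = 5


Delta encoded: [10, 7, 1, 20, 25, 3, 5, 4, 4, 5]


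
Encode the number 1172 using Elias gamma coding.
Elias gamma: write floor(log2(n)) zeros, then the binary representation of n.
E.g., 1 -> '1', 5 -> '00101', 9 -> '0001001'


num_bits = floor(log2(1172)) + 1 = 11
leading_zeros = num_bits - 1 = 10
binary(1172) = 10010010100

Elias gamma(1172) = '0000000000' + '10010010100' = 000000000010010010100 (21 bits)


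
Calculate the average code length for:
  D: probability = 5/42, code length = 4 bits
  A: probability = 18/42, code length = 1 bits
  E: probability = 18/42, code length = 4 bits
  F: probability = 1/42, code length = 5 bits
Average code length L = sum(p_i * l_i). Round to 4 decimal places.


Weighted contributions p_i * l_i:
  D: (5/42) * 4 = 20/42
  A: (18/42) * 1 = 18/42
  E: (18/42) * 4 = 72/42
  F: (1/42) * 5 = 5/42
Sum = (20 + 18 + 72 + 5)/42 = 115/42

L = 115/42 = 2.7381 bits/symbol


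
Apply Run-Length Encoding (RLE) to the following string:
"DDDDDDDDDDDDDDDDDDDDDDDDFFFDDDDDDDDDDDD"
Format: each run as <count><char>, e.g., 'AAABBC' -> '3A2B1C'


Scanning runs left to right:
  i=0: run of 'D' x 24 -> '24D'
  i=24: run of 'F' x 3 -> '3F'
  i=27: run of 'D' x 12 -> '12D'

RLE = 24D3F12D


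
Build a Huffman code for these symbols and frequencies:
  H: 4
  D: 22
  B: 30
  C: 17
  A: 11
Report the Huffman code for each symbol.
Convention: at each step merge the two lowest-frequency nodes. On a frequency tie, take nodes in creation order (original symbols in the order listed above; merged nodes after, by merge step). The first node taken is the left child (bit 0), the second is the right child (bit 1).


Huffman tree construction:
Step 1: Merge H(4) + A(11) = 15
Step 2: Merge (H+A)(15) + C(17) = 32
Step 3: Merge D(22) + B(30) = 52
Step 4: Merge ((H+A)+C)(32) + (D+B)(52) = 84
Read each symbol's code off the tree from the root (left child = 0, right child = 1).

Codes:
  H: 000 (length 3)
  D: 10 (length 2)
  B: 11 (length 2)
  C: 01 (length 2)
  A: 001 (length 3)
Average code length: 183/84 = 2.1786 bits/symbol


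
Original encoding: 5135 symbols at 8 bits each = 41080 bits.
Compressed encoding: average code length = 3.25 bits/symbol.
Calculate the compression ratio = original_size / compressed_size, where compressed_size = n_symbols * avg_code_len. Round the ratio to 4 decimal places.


original_size = n_symbols * orig_bits = 5135 * 8 = 41080 bits
compressed_size = n_symbols * avg_code_len = 5135 * 3.25 = 16688.75 bits
ratio = original_size / compressed_size = 41080 / 16688.75 = 2.4615

Compression ratio = 2.4615


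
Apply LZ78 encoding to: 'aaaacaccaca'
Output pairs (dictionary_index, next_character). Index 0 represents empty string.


LZ78 encoding steps:
Dictionary: {0: ''}
Step 1: w='' (idx 0), next='a' -> output (0, 'a'), add 'a' as idx 1
Step 2: w='a' (idx 1), next='a' -> output (1, 'a'), add 'aa' as idx 2
Step 3: w='a' (idx 1), next='c' -> output (1, 'c'), add 'ac' as idx 3
Step 4: w='ac' (idx 3), next='c' -> output (3, 'c'), add 'acc' as idx 4
Step 5: w='ac' (idx 3), next='a' -> output (3, 'a'), add 'aca' as idx 5


Encoded: [(0, 'a'), (1, 'a'), (1, 'c'), (3, 'c'), (3, 'a')]
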